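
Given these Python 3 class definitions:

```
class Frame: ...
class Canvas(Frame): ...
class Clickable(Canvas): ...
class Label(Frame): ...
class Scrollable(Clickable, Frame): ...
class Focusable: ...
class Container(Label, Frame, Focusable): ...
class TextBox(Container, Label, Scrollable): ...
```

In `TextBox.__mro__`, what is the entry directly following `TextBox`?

L[TextBox] = TextBox + merge(L[Container], L[Label], L[Scrollable], [Container Label Scrollable])
  take Container:  [Container Label Frame Focusable object] + [Label Frame object] + [Scrollable Clickable Canvas Frame object] + [Container Label Scrollable]
  take Label:  [Label Frame Focusable object] + [Label Frame object] + [Scrollable Clickable Canvas Frame object] + [Label Scrollable]
  take Scrollable:  [Frame Focusable object] + [Frame object] + [Scrollable Clickable Canvas Frame object] + [Scrollable]
  take Clickable:  [Frame Focusable object] + [Frame object] + [Clickable Canvas Frame object]
  take Canvas:  [Frame Focusable object] + [Frame object] + [Canvas Frame object]
  take Frame:  [Frame Focusable object] + [Frame object] + [Frame object]
  take Focusable:  [Focusable object] + [object] + [object]
  take object:  [object] + [object] + [object]
MRO: TextBox Container Label Scrollable Clickable Canvas Frame Focusable object
TextBox is at position 0; next is Container.

Container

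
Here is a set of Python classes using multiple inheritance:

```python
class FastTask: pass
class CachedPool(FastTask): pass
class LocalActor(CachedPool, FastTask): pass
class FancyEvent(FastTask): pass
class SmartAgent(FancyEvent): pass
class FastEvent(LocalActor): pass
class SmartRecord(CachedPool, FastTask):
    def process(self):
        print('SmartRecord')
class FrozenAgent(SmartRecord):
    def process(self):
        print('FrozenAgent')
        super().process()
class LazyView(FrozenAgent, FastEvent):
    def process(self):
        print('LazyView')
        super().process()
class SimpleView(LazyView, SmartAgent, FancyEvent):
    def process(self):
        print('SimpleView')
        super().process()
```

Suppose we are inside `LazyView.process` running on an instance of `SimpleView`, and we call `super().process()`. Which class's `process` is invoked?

FrozenAgent

L[SimpleView] = SimpleView + merge(L[LazyView], L[SmartAgent], L[FancyEvent], [LazyView SmartAgent FancyEvent])
  take LazyView:  [LazyView FrozenAgent SmartRecord FastEvent LocalActor CachedPool FastTask object] + [SmartAgent FancyEvent FastTask object] + [FancyEvent FastTask object] + [LazyView SmartAgent FancyEvent]
  take FrozenAgent:  [FrozenAgent SmartRecord FastEvent LocalActor CachedPool FastTask object] + [SmartAgent FancyEvent FastTask object] + [FancyEvent FastTask object] + [SmartAgent FancyEvent]
  take SmartRecord:  [SmartRecord FastEvent LocalActor CachedPool FastTask object] + [SmartAgent FancyEvent FastTask object] + [FancyEvent FastTask object] + [SmartAgent FancyEvent]
  take FastEvent:  [FastEvent LocalActor CachedPool FastTask object] + [SmartAgent FancyEvent FastTask object] + [FancyEvent FastTask object] + [SmartAgent FancyEvent]
  take LocalActor:  [LocalActor CachedPool FastTask object] + [SmartAgent FancyEvent FastTask object] + [FancyEvent FastTask object] + [SmartAgent FancyEvent]
  take CachedPool:  [CachedPool FastTask object] + [SmartAgent FancyEvent FastTask object] + [FancyEvent FastTask object] + [SmartAgent FancyEvent]
  take SmartAgent:  [FastTask object] + [SmartAgent FancyEvent FastTask object] + [FancyEvent FastTask object] + [SmartAgent FancyEvent]
  take FancyEvent:  [FastTask object] + [FancyEvent FastTask object] + [FancyEvent FastTask object] + [FancyEvent]
  take FastTask:  [FastTask object] + [FastTask object] + [FastTask object]
  take object:  [object] + [object] + [object]
MRO: SimpleView LazyView FrozenAgent SmartRecord FastEvent LocalActor CachedPool SmartAgent FancyEvent FastTask object
super() in LazyView.process on a SimpleView instance goes to the class after LazyView in SimpleView's MRO: FrozenAgent.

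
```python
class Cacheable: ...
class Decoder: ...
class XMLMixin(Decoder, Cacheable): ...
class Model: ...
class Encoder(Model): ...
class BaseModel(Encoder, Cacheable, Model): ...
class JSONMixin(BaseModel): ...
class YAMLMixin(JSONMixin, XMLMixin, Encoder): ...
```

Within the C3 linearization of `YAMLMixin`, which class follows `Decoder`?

L[YAMLMixin] = YAMLMixin + merge(L[JSONMixin], L[XMLMixin], L[Encoder], [JSONMixin XMLMixin Encoder])
  take JSONMixin:  [JSONMixin BaseModel Encoder Cacheable Model object] + [XMLMixin Decoder Cacheable object] + [Encoder Model object] + [JSONMixin XMLMixin Encoder]
  take BaseModel:  [BaseModel Encoder Cacheable Model object] + [XMLMixin Decoder Cacheable object] + [Encoder Model object] + [XMLMixin Encoder]
  take XMLMixin:  [Encoder Cacheable Model object] + [XMLMixin Decoder Cacheable object] + [Encoder Model object] + [XMLMixin Encoder]
  take Encoder:  [Encoder Cacheable Model object] + [Decoder Cacheable object] + [Encoder Model object] + [Encoder]
  take Decoder:  [Cacheable Model object] + [Decoder Cacheable object] + [Model object]
  take Cacheable:  [Cacheable Model object] + [Cacheable object] + [Model object]
  take Model:  [Model object] + [object] + [Model object]
  take object:  [object] + [object] + [object]
MRO: YAMLMixin JSONMixin BaseModel XMLMixin Encoder Decoder Cacheable Model object
Decoder is at position 5; next is Cacheable.

Cacheable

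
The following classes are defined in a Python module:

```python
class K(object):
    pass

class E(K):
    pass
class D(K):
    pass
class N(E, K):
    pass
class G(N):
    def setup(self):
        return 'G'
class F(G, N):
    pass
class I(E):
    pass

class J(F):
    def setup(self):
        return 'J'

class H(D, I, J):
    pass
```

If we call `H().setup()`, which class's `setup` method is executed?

L[H] = H + merge(L[D], L[I], L[J], [D I J])
  take D:  [D K object] + [I E K object] + [J F G N E K object] + [D I J]
  take I:  [K object] + [I E K object] + [J F G N E K object] + [I J]
  take J:  [K object] + [E K object] + [J F G N E K object] + [J]
  take F:  [K object] + [E K object] + [F G N E K object]
  take G:  [K object] + [E K object] + [G N E K object]
  take N:  [K object] + [E K object] + [N E K object]
  take E:  [K object] + [E K object] + [E K object]
  take K:  [K object] + [K object] + [K object]
  take object:  [object] + [object] + [object]
MRO: H D I J F G N E K object
setup is defined in: G, J. First along the MRO is J.

J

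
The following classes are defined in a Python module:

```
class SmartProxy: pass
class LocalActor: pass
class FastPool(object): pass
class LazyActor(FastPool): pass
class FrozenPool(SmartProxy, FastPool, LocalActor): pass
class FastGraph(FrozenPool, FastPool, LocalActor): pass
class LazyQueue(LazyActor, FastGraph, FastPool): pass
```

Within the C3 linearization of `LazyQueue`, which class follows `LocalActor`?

L[LazyQueue] = LazyQueue + merge(L[LazyActor], L[FastGraph], L[FastPool], [LazyActor FastGraph FastPool])
  take LazyActor:  [LazyActor FastPool object] + [FastGraph FrozenPool SmartProxy FastPool LocalActor object] + [FastPool object] + [LazyActor FastGraph FastPool]
  take FastGraph:  [FastPool object] + [FastGraph FrozenPool SmartProxy FastPool LocalActor object] + [FastPool object] + [FastGraph FastPool]
  take FrozenPool:  [FastPool object] + [FrozenPool SmartProxy FastPool LocalActor object] + [FastPool object] + [FastPool]
  take SmartProxy:  [FastPool object] + [SmartProxy FastPool LocalActor object] + [FastPool object] + [FastPool]
  take FastPool:  [FastPool object] + [FastPool LocalActor object] + [FastPool object] + [FastPool]
  take LocalActor:  [object] + [LocalActor object] + [object]
  take object:  [object] + [object] + [object]
MRO: LazyQueue LazyActor FastGraph FrozenPool SmartProxy FastPool LocalActor object
LocalActor is at position 6; next is object.

object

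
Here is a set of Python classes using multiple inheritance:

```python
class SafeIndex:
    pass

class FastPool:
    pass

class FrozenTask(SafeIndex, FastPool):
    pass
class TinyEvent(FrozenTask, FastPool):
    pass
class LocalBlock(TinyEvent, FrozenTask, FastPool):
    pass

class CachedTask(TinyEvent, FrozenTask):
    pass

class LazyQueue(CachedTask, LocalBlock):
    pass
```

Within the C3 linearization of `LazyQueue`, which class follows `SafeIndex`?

FastPool

L[LazyQueue] = LazyQueue + merge(L[CachedTask], L[LocalBlock], [CachedTask LocalBlock])
  take CachedTask:  [CachedTask TinyEvent FrozenTask SafeIndex FastPool object] + [LocalBlock TinyEvent FrozenTask SafeIndex FastPool object] + [CachedTask LocalBlock]
  take LocalBlock:  [TinyEvent FrozenTask SafeIndex FastPool object] + [LocalBlock TinyEvent FrozenTask SafeIndex FastPool object] + [LocalBlock]
  take TinyEvent:  [TinyEvent FrozenTask SafeIndex FastPool object] + [TinyEvent FrozenTask SafeIndex FastPool object]
  take FrozenTask:  [FrozenTask SafeIndex FastPool object] + [FrozenTask SafeIndex FastPool object]
  take SafeIndex:  [SafeIndex FastPool object] + [SafeIndex FastPool object]
  take FastPool:  [FastPool object] + [FastPool object]
  take object:  [object] + [object]
MRO: LazyQueue CachedTask LocalBlock TinyEvent FrozenTask SafeIndex FastPool object
SafeIndex is at position 5; next is FastPool.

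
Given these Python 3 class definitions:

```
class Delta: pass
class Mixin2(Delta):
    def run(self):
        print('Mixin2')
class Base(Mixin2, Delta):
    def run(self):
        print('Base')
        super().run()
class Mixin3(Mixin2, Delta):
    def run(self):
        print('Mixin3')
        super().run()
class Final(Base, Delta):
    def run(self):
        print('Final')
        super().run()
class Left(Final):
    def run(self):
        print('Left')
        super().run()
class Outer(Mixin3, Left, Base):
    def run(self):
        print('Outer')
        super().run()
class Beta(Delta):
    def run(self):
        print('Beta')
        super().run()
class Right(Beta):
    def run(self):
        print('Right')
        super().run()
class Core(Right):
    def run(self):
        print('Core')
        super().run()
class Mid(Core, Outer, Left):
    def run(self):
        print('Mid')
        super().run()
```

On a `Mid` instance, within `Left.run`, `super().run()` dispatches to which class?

Final

L[Mid] = Mid + merge(L[Core], L[Outer], L[Left], [Core Outer Left])
  take Core:  [Core Right Beta Delta object] + [Outer Mixin3 Left Final Base Mixin2 Delta object] + [Left Final Base Mixin2 Delta object] + [Core Outer Left]
  take Right:  [Right Beta Delta object] + [Outer Mixin3 Left Final Base Mixin2 Delta object] + [Left Final Base Mixin2 Delta object] + [Outer Left]
  take Beta:  [Beta Delta object] + [Outer Mixin3 Left Final Base Mixin2 Delta object] + [Left Final Base Mixin2 Delta object] + [Outer Left]
  take Outer:  [Delta object] + [Outer Mixin3 Left Final Base Mixin2 Delta object] + [Left Final Base Mixin2 Delta object] + [Outer Left]
  take Mixin3:  [Delta object] + [Mixin3 Left Final Base Mixin2 Delta object] + [Left Final Base Mixin2 Delta object] + [Left]
  take Left:  [Delta object] + [Left Final Base Mixin2 Delta object] + [Left Final Base Mixin2 Delta object] + [Left]
  take Final:  [Delta object] + [Final Base Mixin2 Delta object] + [Final Base Mixin2 Delta object]
  take Base:  [Delta object] + [Base Mixin2 Delta object] + [Base Mixin2 Delta object]
  take Mixin2:  [Delta object] + [Mixin2 Delta object] + [Mixin2 Delta object]
  take Delta:  [Delta object] + [Delta object] + [Delta object]
  take object:  [object] + [object] + [object]
MRO: Mid Core Right Beta Outer Mixin3 Left Final Base Mixin2 Delta object
super() in Left.run on a Mid instance goes to the class after Left in Mid's MRO: Final.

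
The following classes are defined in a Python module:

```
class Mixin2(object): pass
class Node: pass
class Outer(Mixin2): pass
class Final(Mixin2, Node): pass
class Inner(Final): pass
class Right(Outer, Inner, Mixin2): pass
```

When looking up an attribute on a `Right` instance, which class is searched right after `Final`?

Mixin2

L[Right] = Right + merge(L[Outer], L[Inner], L[Mixin2], [Outer Inner Mixin2])
  take Outer:  [Outer Mixin2 object] + [Inner Final Mixin2 Node object] + [Mixin2 object] + [Outer Inner Mixin2]
  take Inner:  [Mixin2 object] + [Inner Final Mixin2 Node object] + [Mixin2 object] + [Inner Mixin2]
  take Final:  [Mixin2 object] + [Final Mixin2 Node object] + [Mixin2 object] + [Mixin2]
  take Mixin2:  [Mixin2 object] + [Mixin2 Node object] + [Mixin2 object] + [Mixin2]
  take Node:  [object] + [Node object] + [object]
  take object:  [object] + [object] + [object]
MRO: Right Outer Inner Final Mixin2 Node object
Final is at position 3; next is Mixin2.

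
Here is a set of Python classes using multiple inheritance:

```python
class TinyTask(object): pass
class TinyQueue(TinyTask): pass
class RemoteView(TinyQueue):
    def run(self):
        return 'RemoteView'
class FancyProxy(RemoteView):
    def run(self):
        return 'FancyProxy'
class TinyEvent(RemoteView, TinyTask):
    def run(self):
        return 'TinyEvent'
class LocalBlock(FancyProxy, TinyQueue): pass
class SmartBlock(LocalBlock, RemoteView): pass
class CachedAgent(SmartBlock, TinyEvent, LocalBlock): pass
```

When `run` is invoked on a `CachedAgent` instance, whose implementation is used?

L[CachedAgent] = CachedAgent + merge(L[SmartBlock], L[TinyEvent], L[LocalBlock], [SmartBlock TinyEvent LocalBlock])
  take SmartBlock:  [SmartBlock LocalBlock FancyProxy RemoteView TinyQueue TinyTask object] + [TinyEvent RemoteView TinyQueue TinyTask object] + [LocalBlock FancyProxy RemoteView TinyQueue TinyTask object] + [SmartBlock TinyEvent LocalBlock]
  take TinyEvent:  [LocalBlock FancyProxy RemoteView TinyQueue TinyTask object] + [TinyEvent RemoteView TinyQueue TinyTask object] + [LocalBlock FancyProxy RemoteView TinyQueue TinyTask object] + [TinyEvent LocalBlock]
  take LocalBlock:  [LocalBlock FancyProxy RemoteView TinyQueue TinyTask object] + [RemoteView TinyQueue TinyTask object] + [LocalBlock FancyProxy RemoteView TinyQueue TinyTask object] + [LocalBlock]
  take FancyProxy:  [FancyProxy RemoteView TinyQueue TinyTask object] + [RemoteView TinyQueue TinyTask object] + [FancyProxy RemoteView TinyQueue TinyTask object]
  take RemoteView:  [RemoteView TinyQueue TinyTask object] + [RemoteView TinyQueue TinyTask object] + [RemoteView TinyQueue TinyTask object]
  take TinyQueue:  [TinyQueue TinyTask object] + [TinyQueue TinyTask object] + [TinyQueue TinyTask object]
  take TinyTask:  [TinyTask object] + [TinyTask object] + [TinyTask object]
  take object:  [object] + [object] + [object]
MRO: CachedAgent SmartBlock TinyEvent LocalBlock FancyProxy RemoteView TinyQueue TinyTask object
run is defined in: FancyProxy, RemoteView, TinyEvent. First along the MRO is TinyEvent.

TinyEvent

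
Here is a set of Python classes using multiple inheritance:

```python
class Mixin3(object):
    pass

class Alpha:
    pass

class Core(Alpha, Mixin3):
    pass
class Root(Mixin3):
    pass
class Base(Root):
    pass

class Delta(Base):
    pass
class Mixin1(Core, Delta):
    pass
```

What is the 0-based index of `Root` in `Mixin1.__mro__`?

5

L[Mixin1] = Mixin1 + merge(L[Core], L[Delta], [Core Delta])
  take Core:  [Core Alpha Mixin3 object] + [Delta Base Root Mixin3 object] + [Core Delta]
  take Alpha:  [Alpha Mixin3 object] + [Delta Base Root Mixin3 object] + [Delta]
  take Delta:  [Mixin3 object] + [Delta Base Root Mixin3 object] + [Delta]
  take Base:  [Mixin3 object] + [Base Root Mixin3 object]
  take Root:  [Mixin3 object] + [Root Mixin3 object]
  take Mixin3:  [Mixin3 object] + [Mixin3 object]
  take object:  [object] + [object]
MRO: Mixin1 Core Alpha Delta Base Root Mixin3 object
Root sits at index 5.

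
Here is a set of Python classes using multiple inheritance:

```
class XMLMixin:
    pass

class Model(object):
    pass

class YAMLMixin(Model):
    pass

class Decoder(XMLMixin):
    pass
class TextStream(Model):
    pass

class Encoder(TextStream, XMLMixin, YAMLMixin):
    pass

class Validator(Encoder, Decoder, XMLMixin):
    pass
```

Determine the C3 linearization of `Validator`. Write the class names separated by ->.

L[Validator] = Validator + merge(L[Encoder], L[Decoder], L[XMLMixin], [Encoder Decoder XMLMixin])
  take Encoder:  [Encoder TextStream XMLMixin YAMLMixin Model object] + [Decoder XMLMixin object] + [XMLMixin object] + [Encoder Decoder XMLMixin]
  take TextStream:  [TextStream XMLMixin YAMLMixin Model object] + [Decoder XMLMixin object] + [XMLMixin object] + [Decoder XMLMixin]
  take Decoder:  [XMLMixin YAMLMixin Model object] + [Decoder XMLMixin object] + [XMLMixin object] + [Decoder XMLMixin]
  take XMLMixin:  [XMLMixin YAMLMixin Model object] + [XMLMixin object] + [XMLMixin object] + [XMLMixin]
  take YAMLMixin:  [YAMLMixin Model object] + [object] + [object]
  take Model:  [Model object] + [object] + [object]
  take object:  [object] + [object] + [object]

Validator -> Encoder -> TextStream -> Decoder -> XMLMixin -> YAMLMixin -> Model -> object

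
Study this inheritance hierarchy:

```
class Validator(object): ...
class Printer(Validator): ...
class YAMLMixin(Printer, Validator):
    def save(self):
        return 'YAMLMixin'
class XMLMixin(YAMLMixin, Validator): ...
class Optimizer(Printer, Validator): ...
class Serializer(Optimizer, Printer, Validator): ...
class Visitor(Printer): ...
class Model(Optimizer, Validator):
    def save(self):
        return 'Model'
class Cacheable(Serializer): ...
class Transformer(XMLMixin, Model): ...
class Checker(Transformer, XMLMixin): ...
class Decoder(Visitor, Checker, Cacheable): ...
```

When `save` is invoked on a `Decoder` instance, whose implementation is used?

YAMLMixin

L[Decoder] = Decoder + merge(L[Visitor], L[Checker], L[Cacheable], [Visitor Checker Cacheable])
  take Visitor:  [Visitor Printer Validator object] + [Checker Transformer XMLMixin YAMLMixin Model Optimizer Printer Validator object] + [Cacheable Serializer Optimizer Printer Validator object] + [Visitor Checker Cacheable]
  take Checker:  [Printer Validator object] + [Checker Transformer XMLMixin YAMLMixin Model Optimizer Printer Validator object] + [Cacheable Serializer Optimizer Printer Validator object] + [Checker Cacheable]
  take Transformer:  [Printer Validator object] + [Transformer XMLMixin YAMLMixin Model Optimizer Printer Validator object] + [Cacheable Serializer Optimizer Printer Validator object] + [Cacheable]
  take XMLMixin:  [Printer Validator object] + [XMLMixin YAMLMixin Model Optimizer Printer Validator object] + [Cacheable Serializer Optimizer Printer Validator object] + [Cacheable]
  take YAMLMixin:  [Printer Validator object] + [YAMLMixin Model Optimizer Printer Validator object] + [Cacheable Serializer Optimizer Printer Validator object] + [Cacheable]
  take Model:  [Printer Validator object] + [Model Optimizer Printer Validator object] + [Cacheable Serializer Optimizer Printer Validator object] + [Cacheable]
  take Cacheable:  [Printer Validator object] + [Optimizer Printer Validator object] + [Cacheable Serializer Optimizer Printer Validator object] + [Cacheable]
  take Serializer:  [Printer Validator object] + [Optimizer Printer Validator object] + [Serializer Optimizer Printer Validator object]
  take Optimizer:  [Printer Validator object] + [Optimizer Printer Validator object] + [Optimizer Printer Validator object]
  take Printer:  [Printer Validator object] + [Printer Validator object] + [Printer Validator object]
  take Validator:  [Validator object] + [Validator object] + [Validator object]
  take object:  [object] + [object] + [object]
MRO: Decoder Visitor Checker Transformer XMLMixin YAMLMixin Model Cacheable Serializer Optimizer Printer Validator object
save is defined in: Model, YAMLMixin. First along the MRO is YAMLMixin.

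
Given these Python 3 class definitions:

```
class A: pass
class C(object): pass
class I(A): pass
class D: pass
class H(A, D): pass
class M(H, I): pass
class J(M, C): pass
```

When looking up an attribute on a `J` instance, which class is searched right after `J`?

M

L[J] = J + merge(L[M], L[C], [M C])
  take M:  [M H I A D object] + [C object] + [M C]
  take H:  [H I A D object] + [C object] + [C]
  take I:  [I A D object] + [C object] + [C]
  take A:  [A D object] + [C object] + [C]
  take D:  [D object] + [C object] + [C]
  take C:  [object] + [C object] + [C]
  take object:  [object] + [object]
MRO: J M H I A D C object
J is at position 0; next is M.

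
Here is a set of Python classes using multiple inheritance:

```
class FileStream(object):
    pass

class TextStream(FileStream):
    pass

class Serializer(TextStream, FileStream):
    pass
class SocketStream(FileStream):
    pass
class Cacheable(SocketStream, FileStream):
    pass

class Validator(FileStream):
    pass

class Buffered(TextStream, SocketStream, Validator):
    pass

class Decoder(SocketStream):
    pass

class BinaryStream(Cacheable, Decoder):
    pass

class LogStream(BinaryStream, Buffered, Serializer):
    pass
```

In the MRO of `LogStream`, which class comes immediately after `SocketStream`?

Validator

L[LogStream] = LogStream + merge(L[BinaryStream], L[Buffered], L[Serializer], [BinaryStream Buffered Serializer])
  take BinaryStream:  [BinaryStream Cacheable Decoder SocketStream FileStream object] + [Buffered TextStream SocketStream Validator FileStream object] + [Serializer TextStream FileStream object] + [BinaryStream Buffered Serializer]
  take Cacheable:  [Cacheable Decoder SocketStream FileStream object] + [Buffered TextStream SocketStream Validator FileStream object] + [Serializer TextStream FileStream object] + [Buffered Serializer]
  take Decoder:  [Decoder SocketStream FileStream object] + [Buffered TextStream SocketStream Validator FileStream object] + [Serializer TextStream FileStream object] + [Buffered Serializer]
  take Buffered:  [SocketStream FileStream object] + [Buffered TextStream SocketStream Validator FileStream object] + [Serializer TextStream FileStream object] + [Buffered Serializer]
  take Serializer:  [SocketStream FileStream object] + [TextStream SocketStream Validator FileStream object] + [Serializer TextStream FileStream object] + [Serializer]
  take TextStream:  [SocketStream FileStream object] + [TextStream SocketStream Validator FileStream object] + [TextStream FileStream object]
  take SocketStream:  [SocketStream FileStream object] + [SocketStream Validator FileStream object] + [FileStream object]
  take Validator:  [FileStream object] + [Validator FileStream object] + [FileStream object]
  take FileStream:  [FileStream object] + [FileStream object] + [FileStream object]
  take object:  [object] + [object] + [object]
MRO: LogStream BinaryStream Cacheable Decoder Buffered Serializer TextStream SocketStream Validator FileStream object
SocketStream is at position 7; next is Validator.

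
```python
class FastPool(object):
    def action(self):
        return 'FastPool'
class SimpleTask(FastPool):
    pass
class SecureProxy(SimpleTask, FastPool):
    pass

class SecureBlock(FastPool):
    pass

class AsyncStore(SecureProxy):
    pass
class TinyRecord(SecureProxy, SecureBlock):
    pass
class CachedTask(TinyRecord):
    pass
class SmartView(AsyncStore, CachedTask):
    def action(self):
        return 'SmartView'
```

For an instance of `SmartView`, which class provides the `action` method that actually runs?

SmartView

L[SmartView] = SmartView + merge(L[AsyncStore], L[CachedTask], [AsyncStore CachedTask])
  take AsyncStore:  [AsyncStore SecureProxy SimpleTask FastPool object] + [CachedTask TinyRecord SecureProxy SimpleTask SecureBlock FastPool object] + [AsyncStore CachedTask]
  take CachedTask:  [SecureProxy SimpleTask FastPool object] + [CachedTask TinyRecord SecureProxy SimpleTask SecureBlock FastPool object] + [CachedTask]
  take TinyRecord:  [SecureProxy SimpleTask FastPool object] + [TinyRecord SecureProxy SimpleTask SecureBlock FastPool object]
  take SecureProxy:  [SecureProxy SimpleTask FastPool object] + [SecureProxy SimpleTask SecureBlock FastPool object]
  take SimpleTask:  [SimpleTask FastPool object] + [SimpleTask SecureBlock FastPool object]
  take SecureBlock:  [FastPool object] + [SecureBlock FastPool object]
  take FastPool:  [FastPool object] + [FastPool object]
  take object:  [object] + [object]
MRO: SmartView AsyncStore CachedTask TinyRecord SecureProxy SimpleTask SecureBlock FastPool object
action is defined in: FastPool, SmartView. First along the MRO is SmartView.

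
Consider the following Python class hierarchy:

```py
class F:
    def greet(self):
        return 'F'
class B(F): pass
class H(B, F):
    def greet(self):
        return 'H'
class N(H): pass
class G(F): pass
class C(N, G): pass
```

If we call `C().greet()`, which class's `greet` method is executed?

L[C] = C + merge(L[N], L[G], [N G])
  take N:  [N H B F object] + [G F object] + [N G]
  take H:  [H B F object] + [G F object] + [G]
  take B:  [B F object] + [G F object] + [G]
  take G:  [F object] + [G F object] + [G]
  take F:  [F object] + [F object]
  take object:  [object] + [object]
MRO: C N H B G F object
greet is defined in: F, H. First along the MRO is H.

H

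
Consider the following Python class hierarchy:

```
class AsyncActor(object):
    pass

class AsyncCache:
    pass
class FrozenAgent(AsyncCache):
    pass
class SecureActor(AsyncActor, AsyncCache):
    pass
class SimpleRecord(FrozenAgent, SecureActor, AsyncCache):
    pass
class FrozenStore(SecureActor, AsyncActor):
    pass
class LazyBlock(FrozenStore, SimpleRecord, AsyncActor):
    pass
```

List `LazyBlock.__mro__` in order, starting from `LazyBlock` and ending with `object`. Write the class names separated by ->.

LazyBlock -> FrozenStore -> SimpleRecord -> FrozenAgent -> SecureActor -> AsyncActor -> AsyncCache -> object

L[LazyBlock] = LazyBlock + merge(L[FrozenStore], L[SimpleRecord], L[AsyncActor], [FrozenStore SimpleRecord AsyncActor])
  take FrozenStore:  [FrozenStore SecureActor AsyncActor AsyncCache object] + [SimpleRecord FrozenAgent SecureActor AsyncActor AsyncCache object] + [AsyncActor object] + [FrozenStore SimpleRecord AsyncActor]
  take SimpleRecord:  [SecureActor AsyncActor AsyncCache object] + [SimpleRecord FrozenAgent SecureActor AsyncActor AsyncCache object] + [AsyncActor object] + [SimpleRecord AsyncActor]
  take FrozenAgent:  [SecureActor AsyncActor AsyncCache object] + [FrozenAgent SecureActor AsyncActor AsyncCache object] + [AsyncActor object] + [AsyncActor]
  take SecureActor:  [SecureActor AsyncActor AsyncCache object] + [SecureActor AsyncActor AsyncCache object] + [AsyncActor object] + [AsyncActor]
  take AsyncActor:  [AsyncActor AsyncCache object] + [AsyncActor AsyncCache object] + [AsyncActor object] + [AsyncActor]
  take AsyncCache:  [AsyncCache object] + [AsyncCache object] + [object]
  take object:  [object] + [object] + [object]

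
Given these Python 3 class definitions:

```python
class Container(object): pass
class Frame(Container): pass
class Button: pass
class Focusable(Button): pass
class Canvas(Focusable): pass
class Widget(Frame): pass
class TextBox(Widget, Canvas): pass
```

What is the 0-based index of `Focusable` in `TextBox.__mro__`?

5

L[TextBox] = TextBox + merge(L[Widget], L[Canvas], [Widget Canvas])
  take Widget:  [Widget Frame Container object] + [Canvas Focusable Button object] + [Widget Canvas]
  take Frame:  [Frame Container object] + [Canvas Focusable Button object] + [Canvas]
  take Container:  [Container object] + [Canvas Focusable Button object] + [Canvas]
  take Canvas:  [object] + [Canvas Focusable Button object] + [Canvas]
  take Focusable:  [object] + [Focusable Button object]
  take Button:  [object] + [Button object]
  take object:  [object] + [object]
MRO: TextBox Widget Frame Container Canvas Focusable Button object
Focusable sits at index 5.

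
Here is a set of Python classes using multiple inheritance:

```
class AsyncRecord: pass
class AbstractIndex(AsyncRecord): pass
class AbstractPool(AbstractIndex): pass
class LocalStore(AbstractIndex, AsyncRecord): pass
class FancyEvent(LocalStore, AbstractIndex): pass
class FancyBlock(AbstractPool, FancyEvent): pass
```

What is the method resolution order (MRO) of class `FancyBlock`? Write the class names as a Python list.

[FancyBlock, AbstractPool, FancyEvent, LocalStore, AbstractIndex, AsyncRecord, object]

L[FancyBlock] = FancyBlock + merge(L[AbstractPool], L[FancyEvent], [AbstractPool FancyEvent])
  take AbstractPool:  [AbstractPool AbstractIndex AsyncRecord object] + [FancyEvent LocalStore AbstractIndex AsyncRecord object] + [AbstractPool FancyEvent]
  take FancyEvent:  [AbstractIndex AsyncRecord object] + [FancyEvent LocalStore AbstractIndex AsyncRecord object] + [FancyEvent]
  take LocalStore:  [AbstractIndex AsyncRecord object] + [LocalStore AbstractIndex AsyncRecord object]
  take AbstractIndex:  [AbstractIndex AsyncRecord object] + [AbstractIndex AsyncRecord object]
  take AsyncRecord:  [AsyncRecord object] + [AsyncRecord object]
  take object:  [object] + [object]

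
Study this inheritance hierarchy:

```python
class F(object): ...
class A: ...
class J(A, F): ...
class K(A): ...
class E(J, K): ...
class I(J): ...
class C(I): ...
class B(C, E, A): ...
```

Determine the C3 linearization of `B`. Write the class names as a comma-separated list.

L[B] = B + merge(L[C], L[E], L[A], [C E A])
  take C:  [C I J A F object] + [E J K A F object] + [A object] + [C E A]
  take I:  [I J A F object] + [E J K A F object] + [A object] + [E A]
  take E:  [J A F object] + [E J K A F object] + [A object] + [E A]
  take J:  [J A F object] + [J K A F object] + [A object] + [A]
  take K:  [A F object] + [K A F object] + [A object] + [A]
  take A:  [A F object] + [A F object] + [A object] + [A]
  take F:  [F object] + [F object] + [object]
  take object:  [object] + [object] + [object]

B, C, I, E, J, K, A, F, object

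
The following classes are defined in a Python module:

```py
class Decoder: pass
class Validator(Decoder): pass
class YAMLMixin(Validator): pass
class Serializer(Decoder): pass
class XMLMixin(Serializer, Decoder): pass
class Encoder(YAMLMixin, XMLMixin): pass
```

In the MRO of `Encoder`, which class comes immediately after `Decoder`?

L[Encoder] = Encoder + merge(L[YAMLMixin], L[XMLMixin], [YAMLMixin XMLMixin])
  take YAMLMixin:  [YAMLMixin Validator Decoder object] + [XMLMixin Serializer Decoder object] + [YAMLMixin XMLMixin]
  take Validator:  [Validator Decoder object] + [XMLMixin Serializer Decoder object] + [XMLMixin]
  take XMLMixin:  [Decoder object] + [XMLMixin Serializer Decoder object] + [XMLMixin]
  take Serializer:  [Decoder object] + [Serializer Decoder object]
  take Decoder:  [Decoder object] + [Decoder object]
  take object:  [object] + [object]
MRO: Encoder YAMLMixin Validator XMLMixin Serializer Decoder object
Decoder is at position 5; next is object.

object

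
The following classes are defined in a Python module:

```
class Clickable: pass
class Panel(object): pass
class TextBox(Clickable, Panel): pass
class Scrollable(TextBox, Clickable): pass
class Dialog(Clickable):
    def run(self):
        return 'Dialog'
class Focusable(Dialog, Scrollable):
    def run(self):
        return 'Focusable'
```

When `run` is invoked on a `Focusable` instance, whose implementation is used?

Focusable

L[Focusable] = Focusable + merge(L[Dialog], L[Scrollable], [Dialog Scrollable])
  take Dialog:  [Dialog Clickable object] + [Scrollable TextBox Clickable Panel object] + [Dialog Scrollable]
  take Scrollable:  [Clickable object] + [Scrollable TextBox Clickable Panel object] + [Scrollable]
  take TextBox:  [Clickable object] + [TextBox Clickable Panel object]
  take Clickable:  [Clickable object] + [Clickable Panel object]
  take Panel:  [object] + [Panel object]
  take object:  [object] + [object]
MRO: Focusable Dialog Scrollable TextBox Clickable Panel object
run is defined in: Dialog, Focusable. First along the MRO is Focusable.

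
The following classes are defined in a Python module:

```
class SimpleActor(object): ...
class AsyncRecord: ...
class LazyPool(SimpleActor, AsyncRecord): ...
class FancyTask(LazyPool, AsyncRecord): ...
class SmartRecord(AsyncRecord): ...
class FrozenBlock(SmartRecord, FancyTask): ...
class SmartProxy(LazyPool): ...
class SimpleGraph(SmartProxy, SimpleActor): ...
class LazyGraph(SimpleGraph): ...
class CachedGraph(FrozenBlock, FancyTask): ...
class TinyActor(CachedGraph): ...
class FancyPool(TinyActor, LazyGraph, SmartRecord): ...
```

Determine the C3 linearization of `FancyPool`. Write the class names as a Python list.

[FancyPool, TinyActor, CachedGraph, FrozenBlock, LazyGraph, SmartRecord, FancyTask, SimpleGraph, SmartProxy, LazyPool, SimpleActor, AsyncRecord, object]

L[FancyPool] = FancyPool + merge(L[TinyActor], L[LazyGraph], L[SmartRecord], [TinyActor LazyGraph SmartRecord])
  take TinyActor:  [TinyActor CachedGraph FrozenBlock SmartRecord FancyTask LazyPool SimpleActor AsyncRecord object] + [LazyGraph SimpleGraph SmartProxy LazyPool SimpleActor AsyncRecord object] + [SmartRecord AsyncRecord object] + [TinyActor LazyGraph SmartRecord]
  take CachedGraph:  [CachedGraph FrozenBlock SmartRecord FancyTask LazyPool SimpleActor AsyncRecord object] + [LazyGraph SimpleGraph SmartProxy LazyPool SimpleActor AsyncRecord object] + [SmartRecord AsyncRecord object] + [LazyGraph SmartRecord]
  take FrozenBlock:  [FrozenBlock SmartRecord FancyTask LazyPool SimpleActor AsyncRecord object] + [LazyGraph SimpleGraph SmartProxy LazyPool SimpleActor AsyncRecord object] + [SmartRecord AsyncRecord object] + [LazyGraph SmartRecord]
  take LazyGraph:  [SmartRecord FancyTask LazyPool SimpleActor AsyncRecord object] + [LazyGraph SimpleGraph SmartProxy LazyPool SimpleActor AsyncRecord object] + [SmartRecord AsyncRecord object] + [LazyGraph SmartRecord]
  take SmartRecord:  [SmartRecord FancyTask LazyPool SimpleActor AsyncRecord object] + [SimpleGraph SmartProxy LazyPool SimpleActor AsyncRecord object] + [SmartRecord AsyncRecord object] + [SmartRecord]
  take FancyTask:  [FancyTask LazyPool SimpleActor AsyncRecord object] + [SimpleGraph SmartProxy LazyPool SimpleActor AsyncRecord object] + [AsyncRecord object]
  take SimpleGraph:  [LazyPool SimpleActor AsyncRecord object] + [SimpleGraph SmartProxy LazyPool SimpleActor AsyncRecord object] + [AsyncRecord object]
  take SmartProxy:  [LazyPool SimpleActor AsyncRecord object] + [SmartProxy LazyPool SimpleActor AsyncRecord object] + [AsyncRecord object]
  take LazyPool:  [LazyPool SimpleActor AsyncRecord object] + [LazyPool SimpleActor AsyncRecord object] + [AsyncRecord object]
  take SimpleActor:  [SimpleActor AsyncRecord object] + [SimpleActor AsyncRecord object] + [AsyncRecord object]
  take AsyncRecord:  [AsyncRecord object] + [AsyncRecord object] + [AsyncRecord object]
  take object:  [object] + [object] + [object]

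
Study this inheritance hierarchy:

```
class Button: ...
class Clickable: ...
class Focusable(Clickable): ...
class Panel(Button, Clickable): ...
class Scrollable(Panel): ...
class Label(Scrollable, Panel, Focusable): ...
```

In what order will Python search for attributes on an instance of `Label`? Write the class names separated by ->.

Label -> Scrollable -> Panel -> Button -> Focusable -> Clickable -> object

L[Label] = Label + merge(L[Scrollable], L[Panel], L[Focusable], [Scrollable Panel Focusable])
  take Scrollable:  [Scrollable Panel Button Clickable object] + [Panel Button Clickable object] + [Focusable Clickable object] + [Scrollable Panel Focusable]
  take Panel:  [Panel Button Clickable object] + [Panel Button Clickable object] + [Focusable Clickable object] + [Panel Focusable]
  take Button:  [Button Clickable object] + [Button Clickable object] + [Focusable Clickable object] + [Focusable]
  take Focusable:  [Clickable object] + [Clickable object] + [Focusable Clickable object] + [Focusable]
  take Clickable:  [Clickable object] + [Clickable object] + [Clickable object]
  take object:  [object] + [object] + [object]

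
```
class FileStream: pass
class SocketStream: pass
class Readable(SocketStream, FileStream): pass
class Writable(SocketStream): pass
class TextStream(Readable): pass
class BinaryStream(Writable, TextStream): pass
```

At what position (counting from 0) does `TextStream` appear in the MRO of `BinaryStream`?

2

L[BinaryStream] = BinaryStream + merge(L[Writable], L[TextStream], [Writable TextStream])
  take Writable:  [Writable SocketStream object] + [TextStream Readable SocketStream FileStream object] + [Writable TextStream]
  take TextStream:  [SocketStream object] + [TextStream Readable SocketStream FileStream object] + [TextStream]
  take Readable:  [SocketStream object] + [Readable SocketStream FileStream object]
  take SocketStream:  [SocketStream object] + [SocketStream FileStream object]
  take FileStream:  [object] + [FileStream object]
  take object:  [object] + [object]
MRO: BinaryStream Writable TextStream Readable SocketStream FileStream object
TextStream sits at index 2.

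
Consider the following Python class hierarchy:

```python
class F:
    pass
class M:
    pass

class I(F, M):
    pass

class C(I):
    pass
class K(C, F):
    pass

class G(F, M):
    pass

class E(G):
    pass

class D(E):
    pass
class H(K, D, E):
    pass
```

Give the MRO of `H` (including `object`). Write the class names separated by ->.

L[H] = H + merge(L[K], L[D], L[E], [K D E])
  take K:  [K C I F M object] + [D E G F M object] + [E G F M object] + [K D E]
  take C:  [C I F M object] + [D E G F M object] + [E G F M object] + [D E]
  take I:  [I F M object] + [D E G F M object] + [E G F M object] + [D E]
  take D:  [F M object] + [D E G F M object] + [E G F M object] + [D E]
  take E:  [F M object] + [E G F M object] + [E G F M object] + [E]
  take G:  [F M object] + [G F M object] + [G F M object]
  take F:  [F M object] + [F M object] + [F M object]
  take M:  [M object] + [M object] + [M object]
  take object:  [object] + [object] + [object]

H -> K -> C -> I -> D -> E -> G -> F -> M -> object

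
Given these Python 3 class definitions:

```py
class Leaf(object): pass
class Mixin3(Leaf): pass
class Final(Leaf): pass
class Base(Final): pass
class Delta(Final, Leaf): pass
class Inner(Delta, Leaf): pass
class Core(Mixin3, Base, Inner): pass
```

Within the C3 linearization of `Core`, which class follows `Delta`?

L[Core] = Core + merge(L[Mixin3], L[Base], L[Inner], [Mixin3 Base Inner])
  take Mixin3:  [Mixin3 Leaf object] + [Base Final Leaf object] + [Inner Delta Final Leaf object] + [Mixin3 Base Inner]
  take Base:  [Leaf object] + [Base Final Leaf object] + [Inner Delta Final Leaf object] + [Base Inner]
  take Inner:  [Leaf object] + [Final Leaf object] + [Inner Delta Final Leaf object] + [Inner]
  take Delta:  [Leaf object] + [Final Leaf object] + [Delta Final Leaf object]
  take Final:  [Leaf object] + [Final Leaf object] + [Final Leaf object]
  take Leaf:  [Leaf object] + [Leaf object] + [Leaf object]
  take object:  [object] + [object] + [object]
MRO: Core Mixin3 Base Inner Delta Final Leaf object
Delta is at position 4; next is Final.

Final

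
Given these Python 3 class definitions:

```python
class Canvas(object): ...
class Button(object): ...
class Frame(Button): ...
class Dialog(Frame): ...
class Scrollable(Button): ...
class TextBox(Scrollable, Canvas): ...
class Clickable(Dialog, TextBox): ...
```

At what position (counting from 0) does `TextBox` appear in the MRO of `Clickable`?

3

L[Clickable] = Clickable + merge(L[Dialog], L[TextBox], [Dialog TextBox])
  take Dialog:  [Dialog Frame Button object] + [TextBox Scrollable Button Canvas object] + [Dialog TextBox]
  take Frame:  [Frame Button object] + [TextBox Scrollable Button Canvas object] + [TextBox]
  take TextBox:  [Button object] + [TextBox Scrollable Button Canvas object] + [TextBox]
  take Scrollable:  [Button object] + [Scrollable Button Canvas object]
  take Button:  [Button object] + [Button Canvas object]
  take Canvas:  [object] + [Canvas object]
  take object:  [object] + [object]
MRO: Clickable Dialog Frame TextBox Scrollable Button Canvas object
TextBox sits at index 3.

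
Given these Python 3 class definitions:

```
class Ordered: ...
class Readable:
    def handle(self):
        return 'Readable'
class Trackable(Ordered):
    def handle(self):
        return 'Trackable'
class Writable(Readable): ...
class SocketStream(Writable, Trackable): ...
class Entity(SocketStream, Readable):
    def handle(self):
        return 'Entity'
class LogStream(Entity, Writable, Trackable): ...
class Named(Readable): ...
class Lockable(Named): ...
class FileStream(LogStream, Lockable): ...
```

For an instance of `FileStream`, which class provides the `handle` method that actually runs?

Entity

L[FileStream] = FileStream + merge(L[LogStream], L[Lockable], [LogStream Lockable])
  take LogStream:  [LogStream Entity SocketStream Writable Readable Trackable Ordered object] + [Lockable Named Readable object] + [LogStream Lockable]
  take Entity:  [Entity SocketStream Writable Readable Trackable Ordered object] + [Lockable Named Readable object] + [Lockable]
  take SocketStream:  [SocketStream Writable Readable Trackable Ordered object] + [Lockable Named Readable object] + [Lockable]
  take Writable:  [Writable Readable Trackable Ordered object] + [Lockable Named Readable object] + [Lockable]
  take Lockable:  [Readable Trackable Ordered object] + [Lockable Named Readable object] + [Lockable]
  take Named:  [Readable Trackable Ordered object] + [Named Readable object]
  take Readable:  [Readable Trackable Ordered object] + [Readable object]
  take Trackable:  [Trackable Ordered object] + [object]
  take Ordered:  [Ordered object] + [object]
  take object:  [object] + [object]
MRO: FileStream LogStream Entity SocketStream Writable Lockable Named Readable Trackable Ordered object
handle is defined in: Entity, Readable, Trackable. First along the MRO is Entity.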